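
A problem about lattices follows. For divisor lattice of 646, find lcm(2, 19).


In a divisor lattice, join = lcm (least common multiple).
Compute lcm iteratively: start with first element, then lcm(current, next).
Elements: [2, 19]
lcm(2,19) = 38
Final lcm = 38


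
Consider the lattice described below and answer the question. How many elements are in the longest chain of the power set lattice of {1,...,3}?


A chain is a totally ordered subset; we count the number of elements in a maximum chain.
Compute, for each element x, the size of the longest chain ending at x:
  {}: 1
  {1}: 2
  {2}: 2
  {3}: 2
  {1,2}: 3
  {1,3}: 3
  ...
A maximum chain: {} < {1} < {1,2} < {1,2,3}
Number of elements in the longest chain: 4


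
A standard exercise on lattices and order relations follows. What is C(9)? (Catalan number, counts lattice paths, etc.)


C(n) = C(2n, n) / (n+1).
C(18, 9) = 48620
C(9) = 48620 / 10 = 4862


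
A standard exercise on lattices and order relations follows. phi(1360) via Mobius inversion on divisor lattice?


phi(n) = n * prod_{p|n} (1 - 1/p).
Prime divisors of 1360: [2, 5, 17]
phi(1360) = 1360 * (1 - 1/2) * (1 - 1/5) * (1 - 1/17)
phi(1360) = 512


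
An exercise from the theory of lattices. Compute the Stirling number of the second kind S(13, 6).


S(n,k) = k*S(n-1,k) + S(n-1,k-1).
S(12,6) = 1323652, S(12,5) = 1379400
S(13,6) = 6*1323652 + 1379400 = 7941912 + 1379400
S(13,6) = 9321312


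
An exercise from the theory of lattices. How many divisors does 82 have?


Divisors of 82: [1, 2, 41, 82]
Count: 4


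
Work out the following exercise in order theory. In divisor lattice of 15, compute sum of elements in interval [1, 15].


Interval [1,15] in divisors of 15: [1, 3, 5, 15]
Sum = 24


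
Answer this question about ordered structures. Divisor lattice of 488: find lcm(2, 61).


In a divisor lattice, join = lcm (least common multiple).
gcd(2,61) = 1
lcm(2,61) = 2*61/gcd = 122/1 = 122


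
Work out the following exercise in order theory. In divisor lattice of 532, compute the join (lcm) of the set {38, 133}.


In a divisor lattice, join = lcm (least common multiple).
Compute lcm iteratively: start with first element, then lcm(current, next).
Elements: [38, 133]
lcm(38,133) = 266
Final lcm = 266


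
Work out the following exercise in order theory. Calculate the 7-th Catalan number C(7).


C(n) = C(2n, n) / (n+1).
C(14, 7) = 3432
C(7) = 3432 / 8 = 429


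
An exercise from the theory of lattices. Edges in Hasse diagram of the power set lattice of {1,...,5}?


A cover relation a -< b holds when a < b with no c strictly between.
Cover relations:
  {} -< {1}
  {} -< {2}
  {} -< {3}
  {} -< {4}
  {} -< {5}
  {1} -< {1,2}
  {1} -< {1,3}
  {1} -< {1,4}
  ...72 more
Total: 80


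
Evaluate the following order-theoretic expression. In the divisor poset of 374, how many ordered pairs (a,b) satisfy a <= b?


The order relation is {(a,b) : a <= b}, reflexive so it includes (a,a).
Examples: (1,1), (1,11), (1,17), (1,187), (1,2), ...
Total ordered pairs: 27


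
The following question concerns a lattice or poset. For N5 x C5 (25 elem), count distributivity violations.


Distributive law: a ^ (b v c) = (a ^ b) v (a ^ c).
Check all 25^3 = 15625 ordered triples (a,b,c).
  e.g. a=(b,0), b=(a,0), c=(c,0): lhs=(b,0) != rhs=(a,0)
  e.g. a=(b,0), b=(a,0), c=(c,1): lhs=(b,0) != rhs=(a,0)
Total violating triples: 250


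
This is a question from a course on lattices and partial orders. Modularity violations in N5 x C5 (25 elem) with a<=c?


Modular law: if a <= c then a v (b ^ c) = (a v b) ^ c.
Check all triples (a,b,c) with a <= c among 25 elements.
  e.g. a=(a,0), b=(c,0), c=(b,0): lhs=(a,0) != rhs=(b,0)
  e.g. a=(a,0), b=(c,1), c=(b,0): lhs=(a,0) != rhs=(b,0)
Total violating triples: 75


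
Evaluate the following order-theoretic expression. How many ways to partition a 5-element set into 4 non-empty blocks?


S(n,k) = k*S(n-1,k) + S(n-1,k-1).
S(4,4) = 1, S(4,3) = 6
S(5,4) = 4*1 + 6 = 4 + 6
S(5,4) = 10


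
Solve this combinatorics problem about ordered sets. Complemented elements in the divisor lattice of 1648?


An element a is complemented if some b has a meet b = bottom, a join b = top.
a is complemented iff gcd(a, n/a)=1, i.e. a is a unitary divisor of 1648.
Complemented elements: 1, 16, 103, 1648
Count: 4


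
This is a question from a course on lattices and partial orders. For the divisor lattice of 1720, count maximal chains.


A maximal chain goes from the minimum element to a maximal element via cover relations.
Counting all min-to-max paths in the cover graph.
Total maximal chains: 20


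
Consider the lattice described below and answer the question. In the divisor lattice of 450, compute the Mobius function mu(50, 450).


In a divisor lattice, mu(a,b) = mu(b/a) where mu is the classical Mobius function.
b/a = 450/50 = 9
Prime factorization of 9: primes [3]
9 is not squarefree, so mu(9) = 0


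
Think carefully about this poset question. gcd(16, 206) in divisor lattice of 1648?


Meet=gcd.
gcd(16,206)=2


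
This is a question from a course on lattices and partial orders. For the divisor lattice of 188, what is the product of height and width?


Height = length of longest chain minus 1; width = size of largest antichain.
A maximum chain: 1 | 47 | 94 | 188  (height 3).
A maximum antichain: {2, 47}  (width 2).
Product = 3 * 2 = 6


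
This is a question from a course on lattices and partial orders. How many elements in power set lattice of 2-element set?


Power set = 2^n.
2^2 = 4


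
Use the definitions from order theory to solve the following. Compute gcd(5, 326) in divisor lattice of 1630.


In a divisor lattice, meet = gcd (greatest common divisor).
By Euclidean algorithm or factoring: gcd(5,326) = 1


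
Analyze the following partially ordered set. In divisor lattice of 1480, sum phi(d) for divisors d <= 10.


Divisors of 1480 up to 10: [1, 2, 4, 5, 8, 10]
phi values: [1, 1, 2, 4, 4, 4]
Sum = 16


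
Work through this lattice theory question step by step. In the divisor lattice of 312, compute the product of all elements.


Divisors of 312: [1, 2, 3, 4, 6, 8, 12, 13, 24, 26, 39, 52, 78, 104, 156, 312]
Product = n^(d(n)/2) = 312^(16/2)
Product = 89791815397090000896


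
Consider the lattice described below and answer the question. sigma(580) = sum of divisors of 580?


sigma(n) = sum of divisors.
Divisors of 580: [1, 2, 4, 5, 10, 20, 29, 58, 116, 145, 290, 580]
Sum = 1260


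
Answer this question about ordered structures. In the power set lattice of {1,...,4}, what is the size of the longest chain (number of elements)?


A chain is a totally ordered subset; we count the number of elements in a maximum chain.
Compute, for each element x, the size of the longest chain ending at x:
  {}: 1
  {1}: 2
  {2}: 2
  {3}: 2
  {4}: 2
  {1,2}: 3
  ...
A maximum chain: {} < {1} < {1,2} < {1,2,3} < {1,2,3,4}
Number of elements in the longest chain: 5


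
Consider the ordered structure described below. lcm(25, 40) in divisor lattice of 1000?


Join=lcm.
gcd(25,40)=5
lcm=200


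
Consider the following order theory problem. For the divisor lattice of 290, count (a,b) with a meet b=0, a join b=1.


Complement pair (a,b): a meet b = bottom, a join b = top.
Here: gcd(a,b)=1 and lcm(a,b)=290, i.e. a*b=290 with a,b coprime.
Pairs found: (1,290), (2,145), (5,58), (10,29), ... (4 more)
Total ordered pairs: 8


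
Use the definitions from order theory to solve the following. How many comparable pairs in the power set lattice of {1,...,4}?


A comparable pair {a,b} has a < b or b < a in the order.
Count unordered pairs where one element is strictly below the other.
Examples: {{},{1}}, {{},{2}}, {{},{3}}, {{},{4}}, ...
Total comparable pairs: 65


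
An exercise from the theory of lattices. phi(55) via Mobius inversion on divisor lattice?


phi(n) = n * prod_{p|n} (1 - 1/p).
Prime divisors of 55: [5, 11]
phi(55) = 55 * (1 - 1/5) * (1 - 1/11)
phi(55) = 40


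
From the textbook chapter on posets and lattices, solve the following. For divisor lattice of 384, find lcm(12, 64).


In a divisor lattice, join = lcm (least common multiple).
Compute lcm iteratively: start with first element, then lcm(current, next).
Elements: [12, 64]
lcm(12,64) = 192
Final lcm = 192


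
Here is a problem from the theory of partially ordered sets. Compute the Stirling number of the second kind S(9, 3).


S(n,k) = k*S(n-1,k) + S(n-1,k-1).
S(8,3) = 966, S(8,2) = 127
S(9,3) = 3*966 + 127 = 2898 + 127
S(9,3) = 3025


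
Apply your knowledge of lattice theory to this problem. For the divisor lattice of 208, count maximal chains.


A maximal chain goes from the minimum element to a maximal element via cover relations.
Counting all min-to-max paths in the cover graph.
Total maximal chains: 5


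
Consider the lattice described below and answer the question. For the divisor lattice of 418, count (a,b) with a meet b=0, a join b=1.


Complement pair (a,b): a meet b = bottom, a join b = top.
Here: gcd(a,b)=1 and lcm(a,b)=418, i.e. a*b=418 with a,b coprime.
Pairs found: (1,418), (2,209), (11,38), (19,22), ... (4 more)
Total ordered pairs: 8


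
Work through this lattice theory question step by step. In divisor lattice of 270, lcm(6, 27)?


Join=lcm.
gcd(6,27)=3
lcm=54


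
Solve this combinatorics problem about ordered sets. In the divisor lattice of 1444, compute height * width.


Height = length of longest chain minus 1; width = size of largest antichain.
A maximum chain: 1 | 19 | 361 | 722 | 1444  (height 4).
A maximum antichain: {4, 38, 361}  (width 3).
Product = 4 * 3 = 12


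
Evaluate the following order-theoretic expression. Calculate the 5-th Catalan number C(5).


C(n) = C(2n, n) / (n+1).
C(10, 5) = 252
C(5) = 252 / 6 = 42


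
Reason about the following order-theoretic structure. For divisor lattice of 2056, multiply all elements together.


Divisors of 2056: [1, 2, 4, 8, 257, 514, 1028, 2056]
Product = n^(d(n)/2) = 2056^(8/2)
Product = 17868678762496


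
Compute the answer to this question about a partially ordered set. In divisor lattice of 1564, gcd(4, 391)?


Meet=gcd.
gcd(4,391)=1


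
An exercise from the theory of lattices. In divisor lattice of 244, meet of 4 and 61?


In a divisor lattice, meet = gcd (greatest common divisor).
By Euclidean algorithm or factoring: gcd(4,61) = 1


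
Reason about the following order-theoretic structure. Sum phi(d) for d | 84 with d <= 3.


Divisors of 84 up to 3: [1, 2, 3]
phi values: [1, 1, 2]
Sum = 4


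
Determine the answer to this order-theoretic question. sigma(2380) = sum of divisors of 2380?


sigma(n) = sum of divisors.
Divisors of 2380: [1, 2, 4, 5, 7, 10, 14, 17, 20, 28, 34, 35, 68, 70, 85, 119, 140, 170, 238, 340, 476, 595, 1190, 2380]
Sum = 6048


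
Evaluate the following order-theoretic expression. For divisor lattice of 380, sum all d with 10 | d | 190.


Interval [10,190] in divisors of 380: [10, 190]
Sum = 200


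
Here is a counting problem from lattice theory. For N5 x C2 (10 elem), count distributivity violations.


Distributive law: a ^ (b v c) = (a ^ b) v (a ^ c).
Check all 10^3 = 1000 ordered triples (a,b,c).
  e.g. a=(b,0), b=(a,0), c=(c,0): lhs=(b,0) != rhs=(a,0)
  e.g. a=(b,0), b=(a,0), c=(c,1): lhs=(b,0) != rhs=(a,0)
Total violating triples: 16


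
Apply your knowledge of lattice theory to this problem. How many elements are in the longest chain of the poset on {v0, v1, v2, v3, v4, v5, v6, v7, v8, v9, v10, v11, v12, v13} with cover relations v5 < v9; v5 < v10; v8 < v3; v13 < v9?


A chain is a totally ordered subset; we count the number of elements in a maximum chain.
Compute, for each element x, the size of the longest chain ending at x:
  v0: 1
  v1: 1
  v2: 1
  v4: 1
  v5: 1
  v6: 1
  ...
A maximum chain: v8 < v3
Number of elements in the longest chain: 2


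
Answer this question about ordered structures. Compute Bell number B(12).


B(n) = number of set partitions of an n-element set.
B(n) satisfies the recurrence: B(n+1) = sum_k C(n,k)*B(k).
B(12) = 4213597


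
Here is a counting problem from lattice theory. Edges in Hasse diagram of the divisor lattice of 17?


A cover relation a -< b holds when a < b with no c strictly between.
Cover relations:
  1 -< 17
Total: 1


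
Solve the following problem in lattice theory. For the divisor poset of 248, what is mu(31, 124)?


In a divisor lattice, mu(a,b) = mu(b/a) where mu is the classical Mobius function.
b/a = 124/31 = 4
Prime factorization of 4: primes [2]
4 is not squarefree, so mu(4) = 0


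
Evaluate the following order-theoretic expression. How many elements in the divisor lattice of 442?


Divisors of 442: [1, 2, 13, 17, 26, 34, 221, 442]
Count: 8


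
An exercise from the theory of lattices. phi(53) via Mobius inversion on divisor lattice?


phi(n) = n * prod_{p|n} (1 - 1/p).
Prime divisors of 53: [53]
phi(53) = 53 * (1 - 1/53)
phi(53) = 52


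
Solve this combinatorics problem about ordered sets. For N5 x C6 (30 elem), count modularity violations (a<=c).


Modular law: if a <= c then a v (b ^ c) = (a v b) ^ c.
Check all triples (a,b,c) with a <= c among 30 elements.
  e.g. a=(a,0), b=(c,0), c=(b,0): lhs=(a,0) != rhs=(b,0)
  e.g. a=(a,0), b=(c,1), c=(b,0): lhs=(a,0) != rhs=(b,0)
Total violating triples: 126


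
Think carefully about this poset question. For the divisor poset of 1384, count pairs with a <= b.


The order relation is {(a,b) : a <= b}, reflexive so it includes (a,a).
Examples: (1,1), (1,1384), (1,173), (1,2), (1,346), ...
Total ordered pairs: 30


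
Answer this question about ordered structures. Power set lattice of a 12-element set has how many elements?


Power set = 2^n.
2^12 = 4096


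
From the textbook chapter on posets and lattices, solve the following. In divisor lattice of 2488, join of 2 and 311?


In a divisor lattice, join = lcm (least common multiple).
gcd(2,311) = 1
lcm(2,311) = 2*311/gcd = 622/1 = 622


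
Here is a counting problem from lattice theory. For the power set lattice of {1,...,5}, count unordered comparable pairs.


A comparable pair {a,b} has a < b or b < a in the order.
Count unordered pairs where one element is strictly below the other.
Examples: {{},{1}}, {{},{2}}, {{},{3}}, {{},{4}}, ...
Total comparable pairs: 211


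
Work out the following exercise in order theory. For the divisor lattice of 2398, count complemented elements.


An element a is complemented if some b has a meet b = bottom, a join b = top.
a is complemented iff gcd(a, n/a)=1, i.e. a is a unitary divisor of 2398.
Complemented elements: 1, 2, 11, 22, 109, 218, ... (2 more)
Count: 8


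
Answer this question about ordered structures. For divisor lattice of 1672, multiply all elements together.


Divisors of 1672: [1, 2, 4, 8, 11, 19, 22, 38, 44, 76, 88, 152, 209, 418, 836, 1672]
Product = n^(d(n)/2) = 1672^(16/2)
Product = 61078756237547902269915136


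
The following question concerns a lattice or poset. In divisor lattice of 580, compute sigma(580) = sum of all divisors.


sigma(n) = sum of divisors.
Divisors of 580: [1, 2, 4, 5, 10, 20, 29, 58, 116, 145, 290, 580]
Sum = 1260


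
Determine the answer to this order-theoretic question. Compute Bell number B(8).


B(n) = number of set partitions of an n-element set.
B(n) satisfies the recurrence: B(n+1) = sum_k C(n,k)*B(k).
B(8) = 4140


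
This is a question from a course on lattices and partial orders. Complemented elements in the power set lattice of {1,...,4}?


An element a is complemented if some b has a meet b = bottom, a join b = top.
every subset A has complement S\A, so all elements are complemented.
Complemented elements: {}, {1}, {2}, {3}, {4}, {1,2}, ... (10 more)
Count: 16


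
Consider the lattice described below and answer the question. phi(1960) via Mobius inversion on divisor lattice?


phi(n) = n * prod_{p|n} (1 - 1/p).
Prime divisors of 1960: [2, 5, 7]
phi(1960) = 1960 * (1 - 1/2) * (1 - 1/5) * (1 - 1/7)
phi(1960) = 672


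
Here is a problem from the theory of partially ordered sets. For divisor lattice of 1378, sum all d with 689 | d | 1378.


Interval [689,1378] in divisors of 1378: [689, 1378]
Sum = 2067


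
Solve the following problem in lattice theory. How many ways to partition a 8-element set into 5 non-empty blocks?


S(n,k) = k*S(n-1,k) + S(n-1,k-1).
S(7,5) = 140, S(7,4) = 350
S(8,5) = 5*140 + 350 = 700 + 350
S(8,5) = 1050


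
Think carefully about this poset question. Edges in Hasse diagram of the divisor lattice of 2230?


A cover relation a -< b holds when a < b with no c strictly between.
Cover relations:
  1 -< 2
  1 -< 5
  1 -< 223
  2 -< 10
  2 -< 446
  5 -< 10
  5 -< 1115
  10 -< 2230
  ...4 more
Total: 12


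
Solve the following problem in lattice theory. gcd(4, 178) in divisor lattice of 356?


Meet=gcd.
gcd(4,178)=2


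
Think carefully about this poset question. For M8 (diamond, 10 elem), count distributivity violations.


Distributive law: a ^ (b v c) = (a ^ b) v (a ^ c).
Check all 10^3 = 1000 ordered triples (a,b,c).
  e.g. a=a1, b=a2, c=a3: lhs=a1 != rhs=0
  e.g. a=a1, b=a2, c=a4: lhs=a1 != rhs=0
Total violating triples: 336


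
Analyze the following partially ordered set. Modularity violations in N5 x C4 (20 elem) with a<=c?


Modular law: if a <= c then a v (b ^ c) = (a v b) ^ c.
Check all triples (a,b,c) with a <= c among 20 elements.
  e.g. a=(a,0), b=(c,0), c=(b,0): lhs=(a,0) != rhs=(b,0)
  e.g. a=(a,0), b=(c,1), c=(b,0): lhs=(a,0) != rhs=(b,0)
Total violating triples: 40


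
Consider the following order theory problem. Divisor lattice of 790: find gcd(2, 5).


In a divisor lattice, meet = gcd (greatest common divisor).
By Euclidean algorithm or factoring: gcd(2,5) = 1


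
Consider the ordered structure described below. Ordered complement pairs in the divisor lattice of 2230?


Complement pair (a,b): a meet b = bottom, a join b = top.
Here: gcd(a,b)=1 and lcm(a,b)=2230, i.e. a*b=2230 with a,b coprime.
Pairs found: (1,2230), (2,1115), (5,446), (10,223), ... (4 more)
Total ordered pairs: 8


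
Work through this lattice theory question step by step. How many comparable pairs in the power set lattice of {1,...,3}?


A comparable pair {a,b} has a < b or b < a in the order.
Count unordered pairs where one element is strictly below the other.
Examples: {{},{1}}, {{},{2}}, {{},{3}}, {{},{1,2}}, ...
Total comparable pairs: 19


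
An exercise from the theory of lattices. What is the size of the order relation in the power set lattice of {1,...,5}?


The order relation is {(a,b) : a <= b}, reflexive so it includes (a,a).
Examples: ({},{}), ({},{1,2}), ({},{1,2,3}), ({},{1,2,3,4}), ({},{1,2,3,4,5}), ...
Total ordered pairs: 243


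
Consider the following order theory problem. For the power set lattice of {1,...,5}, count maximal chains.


A maximal chain goes from the minimum element to a maximal element via cover relations.
Counting all min-to-max paths in the cover graph.
Total maximal chains: 120


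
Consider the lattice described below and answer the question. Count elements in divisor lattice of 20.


Divisors of 20: [1, 2, 4, 5, 10, 20]
Count: 6


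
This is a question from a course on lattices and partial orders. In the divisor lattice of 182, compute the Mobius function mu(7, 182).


In a divisor lattice, mu(a,b) = mu(b/a) where mu is the classical Mobius function.
b/a = 182/7 = 26
Prime factorization of 26: primes [2, 13]
26 is squarefree with 2 prime factor(s), so mu(26) = (-1)^2 = 1


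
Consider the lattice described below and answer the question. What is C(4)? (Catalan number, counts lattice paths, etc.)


C(n) = C(2n, n) / (n+1).
C(8, 4) = 70
C(4) = 70 / 5 = 14


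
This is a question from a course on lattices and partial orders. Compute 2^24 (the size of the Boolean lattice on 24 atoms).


Power set = 2^n.
2^24 = 16777216


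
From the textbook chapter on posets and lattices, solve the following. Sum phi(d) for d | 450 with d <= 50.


Divisors of 450 up to 50: [1, 2, 3, 5, 6, 9, 10, 15, 18, 25, 30, 45, 50]
phi values: [1, 1, 2, 4, 2, 6, 4, 8, 6, 20, 8, 24, 20]
Sum = 106


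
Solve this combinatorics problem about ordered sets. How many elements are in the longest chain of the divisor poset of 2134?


A chain is a totally ordered subset; we count the number of elements in a maximum chain.
Compute, for each element x, the size of the longest chain ending at x:
  1: 1
  2: 2
  11: 2
  97: 2
  22: 3
  194: 3
  ...
A maximum chain: 1 < 2 < 22 < 2134
Number of elements in the longest chain: 4


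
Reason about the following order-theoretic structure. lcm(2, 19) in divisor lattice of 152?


Join=lcm.
gcd(2,19)=1
lcm=38


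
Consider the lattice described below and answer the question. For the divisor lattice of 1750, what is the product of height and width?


Height = length of longest chain minus 1; width = size of largest antichain.
A maximum chain: 1 | 7 | 35 | 175 | 875 | 1750  (height 5).
A maximum antichain: {10, 14, 25, 35}  (width 4).
Product = 5 * 4 = 20


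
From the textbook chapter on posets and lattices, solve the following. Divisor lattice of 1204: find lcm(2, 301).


In a divisor lattice, join = lcm (least common multiple).
gcd(2,301) = 1
lcm(2,301) = 2*301/gcd = 602/1 = 602


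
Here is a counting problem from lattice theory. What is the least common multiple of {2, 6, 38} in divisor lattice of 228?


In a divisor lattice, join = lcm (least common multiple).
Compute lcm iteratively: start with first element, then lcm(current, next).
Elements: [2, 6, 38]
lcm(2,6) = 6
lcm(6,38) = 114
Final lcm = 114


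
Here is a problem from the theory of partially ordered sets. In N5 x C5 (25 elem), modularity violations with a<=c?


Modular law: if a <= c then a v (b ^ c) = (a v b) ^ c.
Check all triples (a,b,c) with a <= c among 25 elements.
  e.g. a=(a,0), b=(c,0), c=(b,0): lhs=(a,0) != rhs=(b,0)
  e.g. a=(a,0), b=(c,1), c=(b,0): lhs=(a,0) != rhs=(b,0)
Total violating triples: 75


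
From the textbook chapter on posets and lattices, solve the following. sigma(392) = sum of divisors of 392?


sigma(n) = sum of divisors.
Divisors of 392: [1, 2, 4, 7, 8, 14, 28, 49, 56, 98, 196, 392]
Sum = 855


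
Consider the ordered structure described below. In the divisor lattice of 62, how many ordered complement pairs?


Complement pair (a,b): a meet b = bottom, a join b = top.
Here: gcd(a,b)=1 and lcm(a,b)=62, i.e. a*b=62 with a,b coprime.
Pairs found: (1,62), (2,31), (31,2), (62,1)
Total ordered pairs: 4


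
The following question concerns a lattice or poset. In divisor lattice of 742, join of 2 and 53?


In a divisor lattice, join = lcm (least common multiple).
gcd(2,53) = 1
lcm(2,53) = 2*53/gcd = 106/1 = 106


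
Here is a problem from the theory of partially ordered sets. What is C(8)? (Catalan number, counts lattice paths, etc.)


C(n) = C(2n, n) / (n+1).
C(16, 8) = 12870
C(8) = 12870 / 9 = 1430


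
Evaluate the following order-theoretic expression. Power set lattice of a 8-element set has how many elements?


Power set = 2^n.
2^8 = 256


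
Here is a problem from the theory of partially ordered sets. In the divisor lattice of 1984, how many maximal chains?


A maximal chain goes from the minimum element to a maximal element via cover relations.
Counting all min-to-max paths in the cover graph.
Total maximal chains: 7


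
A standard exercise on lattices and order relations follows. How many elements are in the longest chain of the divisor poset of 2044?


A chain is a totally ordered subset; we count the number of elements in a maximum chain.
Compute, for each element x, the size of the longest chain ending at x:
  1: 1
  2: 2
  7: 2
  73: 2
  4: 3
  14: 3
  ...
A maximum chain: 1 < 2 < 4 < 28 < 2044
Number of elements in the longest chain: 5


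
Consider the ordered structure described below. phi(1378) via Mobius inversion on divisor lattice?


phi(n) = n * prod_{p|n} (1 - 1/p).
Prime divisors of 1378: [2, 13, 53]
phi(1378) = 1378 * (1 - 1/2) * (1 - 1/13) * (1 - 1/53)
phi(1378) = 624


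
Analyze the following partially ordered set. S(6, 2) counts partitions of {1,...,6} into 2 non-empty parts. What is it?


S(n,k) = k*S(n-1,k) + S(n-1,k-1).
S(5,2) = 15, S(5,1) = 1
S(6,2) = 2*15 + 1 = 30 + 1
S(6,2) = 31


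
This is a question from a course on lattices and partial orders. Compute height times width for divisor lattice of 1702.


Height = length of longest chain minus 1; width = size of largest antichain.
A maximum chain: 1 | 37 | 851 | 1702  (height 3).
A maximum antichain: {2, 23, 37}  (width 3).
Product = 3 * 3 = 9


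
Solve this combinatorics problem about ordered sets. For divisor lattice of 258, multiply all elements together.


Divisors of 258: [1, 2, 3, 6, 43, 86, 129, 258]
Product = n^(d(n)/2) = 258^(8/2)
Product = 4430766096


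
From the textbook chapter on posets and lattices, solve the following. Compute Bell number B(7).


B(n) = number of set partitions of an n-element set.
B(n) satisfies the recurrence: B(n+1) = sum_k C(n,k)*B(k).
B(7) = 877


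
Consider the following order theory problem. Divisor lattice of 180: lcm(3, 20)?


Join=lcm.
gcd(3,20)=1
lcm=60


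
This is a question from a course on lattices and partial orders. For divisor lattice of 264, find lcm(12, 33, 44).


In a divisor lattice, join = lcm (least common multiple).
Compute lcm iteratively: start with first element, then lcm(current, next).
Elements: [12, 33, 44]
lcm(12,33) = 132
lcm(132,44) = 132
Final lcm = 132


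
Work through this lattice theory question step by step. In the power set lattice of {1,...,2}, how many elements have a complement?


An element a is complemented if some b has a meet b = bottom, a join b = top.
every subset A has complement S\A, so all elements are complemented.
Complemented elements: {}, {1}, {2}, {1,2}
Count: 4


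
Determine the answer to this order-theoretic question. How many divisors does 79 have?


Divisors of 79: [1, 79]
Count: 2


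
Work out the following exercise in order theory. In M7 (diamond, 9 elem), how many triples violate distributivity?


Distributive law: a ^ (b v c) = (a ^ b) v (a ^ c).
Check all 9^3 = 729 ordered triples (a,b,c).
  e.g. a=a1, b=a2, c=a3: lhs=a1 != rhs=0
  e.g. a=a1, b=a2, c=a4: lhs=a1 != rhs=0
Total violating triples: 210


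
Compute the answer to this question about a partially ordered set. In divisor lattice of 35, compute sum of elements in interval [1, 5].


Interval [1,5] in divisors of 35: [1, 5]
Sum = 6


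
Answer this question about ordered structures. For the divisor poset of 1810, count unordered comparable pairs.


A comparable pair {a,b} has a < b or b < a in the order.
Count unordered pairs where one element is strictly below the other.
Examples: {1,2}, {1,5}, {1,10}, {1,181}, ...
Total comparable pairs: 19


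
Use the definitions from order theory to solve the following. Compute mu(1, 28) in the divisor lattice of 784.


In a divisor lattice, mu(a,b) = mu(b/a) where mu is the classical Mobius function.
b/a = 28/1 = 28
Prime factorization of 28: primes [2, 7]
28 is not squarefree, so mu(28) = 0


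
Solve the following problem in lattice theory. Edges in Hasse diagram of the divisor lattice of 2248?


A cover relation a -< b holds when a < b with no c strictly between.
Cover relations:
  1 -< 2
  1 -< 281
  2 -< 4
  2 -< 562
  4 -< 8
  4 -< 1124
  8 -< 2248
  281 -< 562
  ...2 more
Total: 10


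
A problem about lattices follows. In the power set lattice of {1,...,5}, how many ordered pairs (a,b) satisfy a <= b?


The order relation is {(a,b) : a <= b}, reflexive so it includes (a,a).
Examples: ({},{}), ({},{1,2}), ({},{1,2,3}), ({},{1,2,3,4}), ({},{1,2,3,4,5}), ...
Total ordered pairs: 243


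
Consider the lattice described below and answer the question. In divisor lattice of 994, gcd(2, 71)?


Meet=gcd.
gcd(2,71)=1


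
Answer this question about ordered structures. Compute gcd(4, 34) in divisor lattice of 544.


In a divisor lattice, meet = gcd (greatest common divisor).
By Euclidean algorithm or factoring: gcd(4,34) = 2


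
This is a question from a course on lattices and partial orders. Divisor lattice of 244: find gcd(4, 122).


In a divisor lattice, meet = gcd (greatest common divisor).
By Euclidean algorithm or factoring: gcd(4,122) = 2


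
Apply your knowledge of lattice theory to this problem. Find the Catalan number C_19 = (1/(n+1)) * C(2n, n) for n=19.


C(n) = C(2n, n) / (n+1).
C(38, 19) = 35345263800
C(19) = 35345263800 / 20 = 1767263190


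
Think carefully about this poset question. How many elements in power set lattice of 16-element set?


Power set = 2^n.
2^16 = 65536


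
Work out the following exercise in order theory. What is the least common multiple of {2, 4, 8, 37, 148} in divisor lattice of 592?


In a divisor lattice, join = lcm (least common multiple).
Compute lcm iteratively: start with first element, then lcm(current, next).
Elements: [2, 4, 8, 37, 148]
lcm(2,4) = 4
lcm(4,8) = 8
lcm(8,37) = 296
lcm(296,148) = 296
Final lcm = 296


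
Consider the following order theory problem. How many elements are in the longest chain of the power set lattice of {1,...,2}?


A chain is a totally ordered subset; we count the number of elements in a maximum chain.
Compute, for each element x, the size of the longest chain ending at x:
  {}: 1
  {1}: 2
  {2}: 2
  {1,2}: 3
A maximum chain: {} < {1} < {1,2}
Number of elements in the longest chain: 3


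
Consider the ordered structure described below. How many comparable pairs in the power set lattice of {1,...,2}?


A comparable pair {a,b} has a < b or b < a in the order.
Count unordered pairs where one element is strictly below the other.
Examples: {{},{1}}, {{},{2}}, {{},{1,2}}, {{1},{1,2}}, ...
Total comparable pairs: 5


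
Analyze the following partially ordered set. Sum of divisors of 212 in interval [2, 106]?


Interval [2,106] in divisors of 212: [2, 106]
Sum = 108


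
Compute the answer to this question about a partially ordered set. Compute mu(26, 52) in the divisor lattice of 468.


In a divisor lattice, mu(a,b) = mu(b/a) where mu is the classical Mobius function.
b/a = 52/26 = 2
Prime factorization of 2: primes [2]
2 is squarefree with 1 prime factor(s), so mu(2) = (-1)^1 = -1


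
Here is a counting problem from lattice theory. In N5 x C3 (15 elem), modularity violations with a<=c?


Modular law: if a <= c then a v (b ^ c) = (a v b) ^ c.
Check all triples (a,b,c) with a <= c among 15 elements.
  e.g. a=(a,0), b=(c,0), c=(b,0): lhs=(a,0) != rhs=(b,0)
  e.g. a=(a,0), b=(c,1), c=(b,0): lhs=(a,0) != rhs=(b,0)
Total violating triples: 18


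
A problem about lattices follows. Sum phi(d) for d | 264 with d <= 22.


Divisors of 264 up to 22: [1, 2, 3, 4, 6, 8, 11, 12, 22]
phi values: [1, 1, 2, 2, 2, 4, 10, 4, 10]
Sum = 36


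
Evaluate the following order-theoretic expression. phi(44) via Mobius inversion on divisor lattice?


phi(n) = n * prod_{p|n} (1 - 1/p).
Prime divisors of 44: [2, 11]
phi(44) = 44 * (1 - 1/2) * (1 - 1/11)
phi(44) = 20


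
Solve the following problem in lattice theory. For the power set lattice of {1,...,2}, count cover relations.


A cover relation a -< b holds when a < b with no c strictly between.
Cover relations:
  {} -< {1}
  {} -< {2}
  {1} -< {1,2}
  {2} -< {1,2}
Total: 4


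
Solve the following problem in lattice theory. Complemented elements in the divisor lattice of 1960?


An element a is complemented if some b has a meet b = bottom, a join b = top.
a is complemented iff gcd(a, n/a)=1, i.e. a is a unitary divisor of 1960.
Complemented elements: 1, 5, 8, 40, 49, 245, ... (2 more)
Count: 8


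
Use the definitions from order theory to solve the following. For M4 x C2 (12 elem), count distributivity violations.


Distributive law: a ^ (b v c) = (a ^ b) v (a ^ c).
Check all 12^3 = 1728 ordered triples (a,b,c).
  e.g. a=(a1,0), b=(a2,0), c=(a3,0): lhs=(a1,0) != rhs=(0,0)
  e.g. a=(a1,0), b=(a2,0), c=(a3,1): lhs=(a1,0) != rhs=(0,0)
Total violating triples: 192


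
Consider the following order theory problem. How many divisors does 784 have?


Divisors of 784: [1, 2, 4, 7, 8, 14, 16, 28, 49, 56, 98, 112, 196, 392, 784]
Count: 15


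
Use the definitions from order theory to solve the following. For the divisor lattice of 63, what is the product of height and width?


Height = length of longest chain minus 1; width = size of largest antichain.
A maximum chain: 1 | 7 | 21 | 63  (height 3).
A maximum antichain: {3, 7}  (width 2).
Product = 3 * 2 = 6


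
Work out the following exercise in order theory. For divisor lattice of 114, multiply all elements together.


Divisors of 114: [1, 2, 3, 6, 19, 38, 57, 114]
Product = n^(d(n)/2) = 114^(8/2)
Product = 168896016


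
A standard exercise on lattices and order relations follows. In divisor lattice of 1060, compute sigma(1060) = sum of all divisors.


sigma(n) = sum of divisors.
Divisors of 1060: [1, 2, 4, 5, 10, 20, 53, 106, 212, 265, 530, 1060]
Sum = 2268


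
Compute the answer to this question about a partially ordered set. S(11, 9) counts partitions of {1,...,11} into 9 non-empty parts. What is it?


S(n,k) = k*S(n-1,k) + S(n-1,k-1).
S(10,9) = 45, S(10,8) = 750
S(11,9) = 9*45 + 750 = 405 + 750
S(11,9) = 1155


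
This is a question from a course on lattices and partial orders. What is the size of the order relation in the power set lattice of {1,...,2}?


The order relation is {(a,b) : a <= b}, reflexive so it includes (a,a).
Examples: ({},{}), ({},{1,2}), ({},{1}), ({},{2}), ({1,2},{1,2}), ...
Total ordered pairs: 9


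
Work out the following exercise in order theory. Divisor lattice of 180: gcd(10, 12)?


Meet=gcd.
gcd(10,12)=2


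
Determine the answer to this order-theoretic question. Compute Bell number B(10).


B(n) = number of set partitions of an n-element set.
B(n) satisfies the recurrence: B(n+1) = sum_k C(n,k)*B(k).
B(10) = 115975


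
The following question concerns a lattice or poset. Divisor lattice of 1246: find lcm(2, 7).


In a divisor lattice, join = lcm (least common multiple).
gcd(2,7) = 1
lcm(2,7) = 2*7/gcd = 14/1 = 14


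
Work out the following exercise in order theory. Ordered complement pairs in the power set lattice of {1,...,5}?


Complement pair (a,b): a meet b = bottom, a join b = top.
Here: A intersect B = {} and A union B = {1,...,5}.
Pairs found: ({},{1,2,3,4,5}), ({1},{2,3,4,5}), ({2},{1,3,4,5}), ({3},{1,2,4,5}), ... (28 more)
Total ordered pairs: 32


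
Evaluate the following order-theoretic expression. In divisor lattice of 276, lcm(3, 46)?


Join=lcm.
gcd(3,46)=1
lcm=138


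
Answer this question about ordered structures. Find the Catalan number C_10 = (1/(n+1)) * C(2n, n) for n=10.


C(n) = C(2n, n) / (n+1).
C(20, 10) = 184756
C(10) = 184756 / 11 = 16796


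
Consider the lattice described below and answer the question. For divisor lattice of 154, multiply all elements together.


Divisors of 154: [1, 2, 7, 11, 14, 22, 77, 154]
Product = n^(d(n)/2) = 154^(8/2)
Product = 562448656


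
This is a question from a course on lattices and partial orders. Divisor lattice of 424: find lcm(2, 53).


In a divisor lattice, join = lcm (least common multiple).
gcd(2,53) = 1
lcm(2,53) = 2*53/gcd = 106/1 = 106


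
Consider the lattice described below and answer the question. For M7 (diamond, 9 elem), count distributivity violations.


Distributive law: a ^ (b v c) = (a ^ b) v (a ^ c).
Check all 9^3 = 729 ordered triples (a,b,c).
  e.g. a=a1, b=a2, c=a3: lhs=a1 != rhs=0
  e.g. a=a1, b=a2, c=a4: lhs=a1 != rhs=0
Total violating triples: 210


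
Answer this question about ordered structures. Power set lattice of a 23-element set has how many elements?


Power set = 2^n.
2^23 = 8388608


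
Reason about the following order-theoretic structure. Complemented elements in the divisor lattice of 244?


An element a is complemented if some b has a meet b = bottom, a join b = top.
a is complemented iff gcd(a, n/a)=1, i.e. a is a unitary divisor of 244.
Complemented elements: 1, 4, 61, 244
Count: 4


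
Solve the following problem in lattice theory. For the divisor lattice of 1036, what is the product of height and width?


Height = length of longest chain minus 1; width = size of largest antichain.
A maximum chain: 1 | 37 | 259 | 518 | 1036  (height 4).
A maximum antichain: {4, 14, 74, 259}  (width 4).
Product = 4 * 4 = 16


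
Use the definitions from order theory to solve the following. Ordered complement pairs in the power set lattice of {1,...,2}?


Complement pair (a,b): a meet b = bottom, a join b = top.
Here: A intersect B = {} and A union B = {1,...,2}.
Pairs found: ({},{1,2}), ({1},{2}), ({2},{1}), ({1,2},{})
Total ordered pairs: 4


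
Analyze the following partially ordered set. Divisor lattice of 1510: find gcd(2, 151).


In a divisor lattice, meet = gcd (greatest common divisor).
By Euclidean algorithm or factoring: gcd(2,151) = 1


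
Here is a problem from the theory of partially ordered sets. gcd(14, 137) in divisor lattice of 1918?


Meet=gcd.
gcd(14,137)=1


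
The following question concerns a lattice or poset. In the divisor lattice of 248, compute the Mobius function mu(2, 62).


In a divisor lattice, mu(a,b) = mu(b/a) where mu is the classical Mobius function.
b/a = 62/2 = 31
Prime factorization of 31: primes [31]
31 is squarefree with 1 prime factor(s), so mu(31) = (-1)^1 = -1


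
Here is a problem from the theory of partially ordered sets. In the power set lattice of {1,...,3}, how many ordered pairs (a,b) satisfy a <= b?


The order relation is {(a,b) : a <= b}, reflexive so it includes (a,a).
Examples: ({},{}), ({},{1,2}), ({},{1,2,3}), ({},{1,3}), ({},{1}), ...
Total ordered pairs: 27


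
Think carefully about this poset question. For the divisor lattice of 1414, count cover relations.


A cover relation a -< b holds when a < b with no c strictly between.
Cover relations:
  1 -< 2
  1 -< 7
  1 -< 101
  2 -< 14
  2 -< 202
  7 -< 14
  7 -< 707
  14 -< 1414
  ...4 more
Total: 12


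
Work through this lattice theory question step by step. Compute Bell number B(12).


B(n) = number of set partitions of an n-element set.
B(n) satisfies the recurrence: B(n+1) = sum_k C(n,k)*B(k).
B(12) = 4213597


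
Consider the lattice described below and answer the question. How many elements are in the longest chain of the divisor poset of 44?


A chain is a totally ordered subset; we count the number of elements in a maximum chain.
Compute, for each element x, the size of the longest chain ending at x:
  1: 1
  2: 2
  11: 2
  4: 3
  22: 3
  44: 4
A maximum chain: 1 < 2 < 4 < 44
Number of elements in the longest chain: 4


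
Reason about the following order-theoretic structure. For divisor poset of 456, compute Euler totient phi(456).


phi(n) = n * prod_{p|n} (1 - 1/p).
Prime divisors of 456: [2, 3, 19]
phi(456) = 456 * (1 - 1/2) * (1 - 1/3) * (1 - 1/19)
phi(456) = 144


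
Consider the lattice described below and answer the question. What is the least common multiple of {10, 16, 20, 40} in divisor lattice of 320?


In a divisor lattice, join = lcm (least common multiple).
Compute lcm iteratively: start with first element, then lcm(current, next).
Elements: [10, 16, 20, 40]
lcm(10,16) = 80
lcm(80,20) = 80
lcm(80,40) = 80
Final lcm = 80


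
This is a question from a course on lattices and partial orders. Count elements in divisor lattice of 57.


Divisors of 57: [1, 3, 19, 57]
Count: 4


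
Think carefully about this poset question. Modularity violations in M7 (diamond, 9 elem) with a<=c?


Modular law: if a <= c then a v (b ^ c) = (a v b) ^ c.
Check all triples (a,b,c) with a <= c among 9 elements.
This lattice is modular (diamonds M_m and their chain-products are modular).
Total violating triples: 0
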